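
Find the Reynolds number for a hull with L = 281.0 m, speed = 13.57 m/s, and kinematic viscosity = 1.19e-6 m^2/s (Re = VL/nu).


Formula: Re = V * L / nu
Step 1 — V * L = 13.57 * 281.0 = 3813.17 m^2/s
Step 2 — Re = 3813.17 / 1.19e-6 = 3.20e+09

3.20e+09


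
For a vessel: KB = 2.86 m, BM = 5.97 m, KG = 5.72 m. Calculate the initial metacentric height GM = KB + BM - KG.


Formula: GM = KB + BM - KG
Step 1 — KM = KB + BM = 2.86 + 5.97 = 8.83 m
Step 2 — GM = KM - KG = 8.83 - 5.72 = 3.11 m

3.11 m


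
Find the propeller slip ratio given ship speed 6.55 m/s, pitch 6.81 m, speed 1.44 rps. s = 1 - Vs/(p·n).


Formula: s = 1 - Vs / (p * n)
Step 1 — p * n = 6.81 * 1.44 = 9.8064
Step 2 — Vs / (p*n) = 6.55 / 9.8064 = 0.667931 (6 d.p.)
Step 3 — s = 1 - 0.667931 = 0.332069

0.332069


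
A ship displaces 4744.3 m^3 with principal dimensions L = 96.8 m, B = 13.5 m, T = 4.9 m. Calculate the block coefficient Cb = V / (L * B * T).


Formula: Cb = V / (L * B * T)
Step 1 — L * B * T = 96.8 * 13.5 * 4.9 = 6403.32 m^3
Step 2 — Cb = 4744.3 / 6403.32 ≈ 0.74091 (5 s.f.)

0.74091


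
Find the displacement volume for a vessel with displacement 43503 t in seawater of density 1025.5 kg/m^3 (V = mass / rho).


Formula: V = mass / rho
Step 1 — convert tonnes to kg: 43503 t * 1000 = 43503000 kg
Step 2 — V = 43503000 / 1025.5 ≈ 42421 m^3 (5 s.f.)

42421 m^3


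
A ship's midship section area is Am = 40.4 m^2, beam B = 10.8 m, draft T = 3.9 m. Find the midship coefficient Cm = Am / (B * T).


Formula: Cm = Am / (B * T)
Step 1 — B * T = 10.8 * 3.9 = 42.12 m^2
Step 2 — Cm = 40.4 / 42.12 ≈ 0.95916 (5 s.f.)

0.95916


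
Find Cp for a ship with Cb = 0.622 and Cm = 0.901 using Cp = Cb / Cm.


Formula: Cp = Cb / Cm
Substituting: Cp = 0.622 / 0.901
Result: Cp ≈ 0.69034 (5 s.f.)

0.69034


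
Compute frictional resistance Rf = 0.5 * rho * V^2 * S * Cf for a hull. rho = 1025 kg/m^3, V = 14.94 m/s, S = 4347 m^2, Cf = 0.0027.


Formula: Rf = 0.5 * rho * V^2 * S * Cf
Step 1 — V^2 = 14.94^2 = 223.2036
Step 2 — 0.5 * rho * V^2 = 0.5 * 1025 * 223.2036 = 114391.845
Step 3 — Rf = 114391.845 * 4347 * 0.0027 ≈ 1342600 N (5 s.f.)

1342600 N


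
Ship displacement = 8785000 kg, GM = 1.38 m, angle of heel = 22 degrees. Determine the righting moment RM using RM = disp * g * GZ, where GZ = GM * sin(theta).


Formula: GZ = GM * sin(theta); RM = disp * g * GZ
Step 1 — GZ = 1.38 * sin(22°) = 1.38 * 0.374607 = 0.516958 m
Step 2 — RM = 8785000 * 9.81 * 0.516958 ≈ 44552000 N·m (5 s.f.)

44552000 N·m


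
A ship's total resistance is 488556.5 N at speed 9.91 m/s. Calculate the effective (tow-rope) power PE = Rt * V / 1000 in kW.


Formula: PE = Rt * V / 1000 (kW)
Step 1 — PE (W) = 488556.5 * 9.91 = 4841594.915 W
Step 2 — PE (kW) = 4841594.915 / 1000 ≈ 4841.6 kW (5 s.f.)

4841.6 kW


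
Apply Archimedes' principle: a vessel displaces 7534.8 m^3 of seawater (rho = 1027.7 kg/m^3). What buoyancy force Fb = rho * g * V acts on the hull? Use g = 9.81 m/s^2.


Formula: Fb = rho * g * V
Substituting: Fb = 1027.7 * 9.81 * 7534.8
Intermediate: 1027.7 * 9.81 = 10081.737
Result: Fb = 10081.737 * 7534.8 ≈ 75964000 N (5 s.f.)

75964000 N


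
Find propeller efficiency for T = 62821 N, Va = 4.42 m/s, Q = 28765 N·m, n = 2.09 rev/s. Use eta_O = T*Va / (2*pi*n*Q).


Formula: eta = T * Va / (2 * pi * n * Q)
Step 1 — numerator = T * Va = 62821 * 4.42 = 277668.82
Step 2 — 2 * pi * n = 2 * pi * 2.09 = 13.131857
Step 3 — denominator = 13.131857 * 28765 = 377737.87
Step 4 — eta = 277668.82 / 377737.87 ≈ 0.73508 (5 s.f.)

0.73508


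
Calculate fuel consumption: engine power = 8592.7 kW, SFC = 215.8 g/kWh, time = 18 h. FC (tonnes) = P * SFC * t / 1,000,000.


Formula: FC (tonnes) = P * SFC * t / 1,000,000
Step 1 — P * SFC * t = 8592.7 * 215.8 * 18 = 33377483.88 g
Step 2 — FC (tonnes) = 33377483.88 / 1,000,000 ≈ 33.377 tonnes (5 s.f.)

33.377 tonnes


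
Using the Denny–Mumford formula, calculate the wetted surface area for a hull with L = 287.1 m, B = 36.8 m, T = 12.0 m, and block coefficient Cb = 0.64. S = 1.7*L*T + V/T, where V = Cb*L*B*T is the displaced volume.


Formula: S = 1.7*L*T + V/T with V = Cb*L*B*T, i.e. S = L * (1.7*T + Cb*B)
Step 1 — 1.7*T = 1.7 * 12.0 = 20.4 m
Step 2 — Cb*B = 0.64 * 36.8 = 23.552 m
Step 3 — 1.7*T + Cb*B = 20.4 + 23.552 = 43.952 m
Step 4 — S = 287.1 * 43.952 ≈ 12619 m^2 (5 s.f.)

12619 m^2


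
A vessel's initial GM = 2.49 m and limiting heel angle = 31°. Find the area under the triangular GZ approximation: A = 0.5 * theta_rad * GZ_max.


Formula: GZ_max = GM * sin(theta); Area = 0.5 * theta_rad * GZ_max
Step 1 — GZ_max = 2.49 * sin(31°) = 2.49 * 0.515038 = 1.282445 m
Step 2 — theta_rad = 31 * pi/180 = 0.541052 rad
Step 3 — Area = 0.5 * 0.541052 * 1.282445 ≈ 0.34693 m·rad (5 s.f.)

0.34693 m·rad


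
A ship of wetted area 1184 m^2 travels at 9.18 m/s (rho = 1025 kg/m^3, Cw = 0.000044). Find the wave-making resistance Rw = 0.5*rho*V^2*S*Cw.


Formula: Rw = 0.5 * rho * V^2 * S * Cw
Step 1 — V^2 = 9.18^2 = 84.2724
Step 2 — 0.5 * rho * V^2 = 0.5 * 1025 * 84.2724 = 43189.605
Step 3 — Rw = 43189.605 * 1184 * 0.000044 ≈ 2250.0 N (5 s.f.)

2250.0 N


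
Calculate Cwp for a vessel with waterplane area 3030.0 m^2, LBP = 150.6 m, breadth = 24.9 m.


Formula: Cwp = Aw / (L * B)
Step 1 — L * B = 150.6 * 24.9 = 3749.94 m^2
Step 2 — Cwp = 3030.0 / 3749.94 ≈ 0.80801 (5 s.f.)

0.80801


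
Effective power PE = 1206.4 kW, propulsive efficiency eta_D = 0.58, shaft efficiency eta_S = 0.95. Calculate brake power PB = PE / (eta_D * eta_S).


Formula: PB = PE / (eta_D * eta_S)
Step 1 — combined efficiency = eta_D * eta_S = 0.58 * 0.95 = 0.551
Step 2 — PB = 1206.4 / 0.551 ≈ 2189.5 kW (5 s.f.)

2189.5 kW


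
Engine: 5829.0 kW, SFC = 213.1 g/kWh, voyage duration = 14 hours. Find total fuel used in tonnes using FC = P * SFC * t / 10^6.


Formula: FC (tonnes) = P * SFC * t / 1,000,000
Step 1 — P * SFC * t = 5829.0 * 213.1 * 14 = 17390238.6 g
Step 2 — FC (tonnes) = 17390238.6 / 1,000,000 ≈ 17.390 tonnes (5 s.f.)

17.390 tonnes


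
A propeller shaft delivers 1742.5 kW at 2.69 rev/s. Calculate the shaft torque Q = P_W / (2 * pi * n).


Formula: Q = P_W / (2 * pi * n)
Step 1 — P_W = 1742.5 kW * 1000 = 1742500.0 W
Step 2 — 2 * pi * n = 2 * pi * 2.69 = 16.901768
Step 3 — Q = 1742500.0 / 16.901768 ≈ 103100 N·m (5 s.f.)

103100 N·m


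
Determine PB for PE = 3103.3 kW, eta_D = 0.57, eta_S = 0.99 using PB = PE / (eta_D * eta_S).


Formula: PB = PE / (eta_D * eta_S)
Step 1 — combined efficiency = eta_D * eta_S = 0.57 * 0.99 = 0.5643
Step 2 — PB = 3103.3 / 0.5643 ≈ 5499.4 kW (5 s.f.)

5499.4 kW


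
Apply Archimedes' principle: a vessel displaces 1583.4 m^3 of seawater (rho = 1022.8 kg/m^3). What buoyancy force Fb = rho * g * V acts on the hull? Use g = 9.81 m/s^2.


Formula: Fb = rho * g * V
Substituting: Fb = 1022.8 * 9.81 * 1583.4
Intermediate: 1022.8 * 9.81 = 10033.668
Result: Fb = 10033.668 * 1583.4 ≈ 15887000 N (5 s.f.)

15887000 N


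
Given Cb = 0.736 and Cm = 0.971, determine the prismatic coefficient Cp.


Formula: Cp = Cb / Cm
Substituting: Cp = 0.736 / 0.971
Result: Cp ≈ 0.75798 (5 s.f.)

0.75798


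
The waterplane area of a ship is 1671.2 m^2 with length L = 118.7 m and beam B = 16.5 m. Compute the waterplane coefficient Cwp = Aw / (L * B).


Formula: Cwp = Aw / (L * B)
Step 1 — L * B = 118.7 * 16.5 = 1958.55 m^2
Step 2 — Cwp = 1671.2 / 1958.55 ≈ 0.85328 (5 s.f.)

0.85328


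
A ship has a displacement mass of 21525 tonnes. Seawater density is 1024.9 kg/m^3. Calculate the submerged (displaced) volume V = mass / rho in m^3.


Formula: V = mass / rho
Step 1 — convert tonnes to kg: 21525 t * 1000 = 21525000 kg
Step 2 — V = 21525000 / 1024.9 ≈ 21002 m^3 (5 s.f.)

21002 m^3


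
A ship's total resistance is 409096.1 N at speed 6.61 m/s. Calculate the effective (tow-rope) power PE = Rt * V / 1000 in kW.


Formula: PE = Rt * V / 1000 (kW)
Step 1 — PE (W) = 409096.1 * 6.61 = 2704125.221 W
Step 2 — PE (kW) = 2704125.221 / 1000 ≈ 2704.1 kW (5 s.f.)

2704.1 kW


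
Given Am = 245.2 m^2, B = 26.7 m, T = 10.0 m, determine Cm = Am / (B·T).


Formula: Cm = Am / (B * T)
Step 1 — B * T = 26.7 * 10.0 = 267.0 m^2
Step 2 — Cm = 245.2 / 267.0 ≈ 0.91835 (5 s.f.)

0.91835


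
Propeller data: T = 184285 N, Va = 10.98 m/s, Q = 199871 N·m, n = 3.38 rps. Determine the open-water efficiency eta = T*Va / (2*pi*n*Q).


Formula: eta = T * Va / (2 * pi * n * Q)
Step 1 — numerator = T * Va = 184285 * 10.98 = 2023449.3
Step 2 — 2 * pi * n = 2 * pi * 3.38 = 21.237166
Step 3 — denominator = 21.237166 * 199871 = 4244693.61
Step 4 — eta = 2023449.3 / 4244693.61 ≈ 0.47670 (5 s.f.)

0.47670


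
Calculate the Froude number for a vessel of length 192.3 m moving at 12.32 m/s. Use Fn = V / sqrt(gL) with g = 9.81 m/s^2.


Formula: Fn = V / sqrt(g * L)
Step 1 — g * L = 9.81 * 192.3 = 1886.463
Step 2 — sqrt(g * L) = sqrt(1886.463) = 43.433432
Step 3 — Fn = 12.32 / 43.433432 ≈ 0.28365 (5 s.f.)

0.28365


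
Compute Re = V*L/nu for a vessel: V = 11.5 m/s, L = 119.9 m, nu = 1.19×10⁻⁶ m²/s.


Formula: Re = V * L / nu
Step 1 — V * L = 11.5 * 119.9 = 1378.85 m^2/s
Step 2 — Re = 1378.85 / 1.19e-6 = 1.16e+09

1.16e+09


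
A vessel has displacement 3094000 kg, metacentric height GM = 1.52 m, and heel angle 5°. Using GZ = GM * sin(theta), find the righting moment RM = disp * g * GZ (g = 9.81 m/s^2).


Formula: GZ = GM * sin(theta); RM = disp * g * GZ
Step 1 — GZ = 1.52 * sin(5°) = 1.52 * 0.087156 = 0.132477 m
Step 2 — RM = 3094000 * 9.81 * 0.132477 ≈ 4021000 N·m (5 s.f.)

4021000 N·m


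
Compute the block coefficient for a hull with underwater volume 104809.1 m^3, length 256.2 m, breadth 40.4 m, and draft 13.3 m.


Formula: Cb = V / (L * B * T)
Step 1 — L * B * T = 256.2 * 40.4 * 13.3 = 137661.384 m^3
Step 2 — Cb = 104809.1 / 137661.384 ≈ 0.76135 (5 s.f.)

0.76135


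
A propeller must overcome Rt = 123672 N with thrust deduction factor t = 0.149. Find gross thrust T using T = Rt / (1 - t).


Formula: T = Rt / (1 - t)
Step 1 — (1 - t) = 1 - 0.149 = 0.851
Step 2 — T = 123672 / 0.851 ≈ 145330 N (5 s.f.)

145330 N


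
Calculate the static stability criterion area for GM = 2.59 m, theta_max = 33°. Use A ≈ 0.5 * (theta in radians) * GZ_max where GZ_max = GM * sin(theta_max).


Formula: GZ_max = GM * sin(theta); Area = 0.5 * theta_rad * GZ_max
Step 1 — GZ_max = 2.59 * sin(33°) = 2.59 * 0.544639 = 1.410615 m
Step 2 — theta_rad = 33 * pi/180 = 0.575959 rad
Step 3 — Area = 0.5 * 0.575959 * 1.410615 ≈ 0.40623 m·rad (5 s.f.)

0.40623 m·rad


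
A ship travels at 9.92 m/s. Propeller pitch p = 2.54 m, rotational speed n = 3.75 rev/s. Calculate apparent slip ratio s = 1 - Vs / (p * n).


Formula: s = 1 - Vs / (p * n)
Step 1 — p * n = 2.54 * 3.75 = 9.525
Step 2 — Vs / (p*n) = 9.92 / 9.525 = 1.04147 (6 d.p.)
Step 3 — s = 1 - 1.04147 = -0.04147

-0.04147


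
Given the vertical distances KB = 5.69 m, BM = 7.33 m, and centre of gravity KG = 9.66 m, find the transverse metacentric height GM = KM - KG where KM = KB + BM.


Formula: GM = KB + BM - KG
Step 1 — KM = KB + BM = 5.69 + 7.33 = 13.02 m
Step 2 — GM = KM - KG = 13.02 - 9.66 = 3.36 m

3.36 m


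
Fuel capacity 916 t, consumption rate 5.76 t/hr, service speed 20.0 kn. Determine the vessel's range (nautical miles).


Formula: endurance = fuel / rate; range = endurance * speed
Step 1 — endurance = 916 / 5.76 = 159.0278 hours
Step 2 — range = 159.0278 * 20.0 ≈ 3180.6 nautical miles (5 s.f.)

3180.6 NM


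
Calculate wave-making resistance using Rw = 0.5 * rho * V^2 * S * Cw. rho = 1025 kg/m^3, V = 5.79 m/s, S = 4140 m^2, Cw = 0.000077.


Formula: Rw = 0.5 * rho * V^2 * S * Cw
Step 1 — V^2 = 5.79^2 = 33.5241
Step 2 — 0.5 * rho * V^2 = 0.5 * 1025 * 33.5241 = 17181.10125
Step 3 — Rw = 17181.10125 * 4140 * 0.000077 ≈ 5477.0 N (5 s.f.)

5477.0 N


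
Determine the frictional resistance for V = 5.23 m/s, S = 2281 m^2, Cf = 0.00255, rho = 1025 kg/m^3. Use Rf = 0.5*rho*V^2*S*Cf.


Formula: Rf = 0.5 * rho * V^2 * S * Cf
Step 1 — V^2 = 5.23^2 = 27.3529
Step 2 — 0.5 * rho * V^2 = 0.5 * 1025 * 27.3529 = 14018.36125
Step 3 — Rf = 14018.36125 * 2281 * 0.00255 ≈ 81538 N (5 s.f.)

81538 N


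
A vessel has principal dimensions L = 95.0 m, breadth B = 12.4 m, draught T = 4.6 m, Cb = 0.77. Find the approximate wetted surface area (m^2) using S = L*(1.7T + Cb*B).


Formula: S = 1.7*L*T + V/T with V = Cb*L*B*T, i.e. S = L * (1.7*T + Cb*B)
Step 1 — 1.7*T = 1.7 * 4.6 = 7.82 m
Step 2 — Cb*B = 0.77 * 12.4 = 9.548 m
Step 3 — 1.7*T + Cb*B = 7.82 + 9.548 = 17.368 m
Step 4 — S = 95.0 * 17.368 ≈ 1650.0 m^2 (5 s.f.)

1650.0 m^2


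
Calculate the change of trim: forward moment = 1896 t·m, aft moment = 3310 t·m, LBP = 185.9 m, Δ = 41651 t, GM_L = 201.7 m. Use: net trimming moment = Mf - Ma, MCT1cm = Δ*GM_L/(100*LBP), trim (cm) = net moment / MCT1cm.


Formula: net trimming moment = Mf - Ma; MCT1cm = Δ*GM_L/(100*LBP); trim = net moment / MCT1cm
Step 1 — net trimming moment = 1896 - 3310 = -1414 t·m
Step 2 — MCT1cm = 41651 * 201.7 / (100 * 185.9) = 451.91 t·m/cm
Step 3 — trim = -1414 / 451.91 ≈ -3.1289 cm (5 s.f.)

-3.1289 cm


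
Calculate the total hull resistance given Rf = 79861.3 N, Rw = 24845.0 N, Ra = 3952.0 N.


Formula: Rt = Rf + Rw + Ra
Substituting: Rt = 79861.3 + 24845.0 + 3952.0
Result: Rt = 108658.3 N

108658.3 N


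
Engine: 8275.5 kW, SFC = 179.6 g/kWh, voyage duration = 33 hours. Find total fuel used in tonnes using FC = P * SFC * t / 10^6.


Formula: FC (tonnes) = P * SFC * t / 1,000,000
Step 1 — P * SFC * t = 8275.5 * 179.6 * 33 = 49047233.4 g
Step 2 — FC (tonnes) = 49047233.4 / 1,000,000 ≈ 49.047 tonnes (5 s.f.)

49.047 tonnes


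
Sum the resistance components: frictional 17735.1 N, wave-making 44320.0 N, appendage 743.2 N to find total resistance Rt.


Formula: Rt = Rf + Rw + Ra
Substituting: Rt = 17735.1 + 44320.0 + 743.2
Result: Rt = 62798.3 N

62798.3 N


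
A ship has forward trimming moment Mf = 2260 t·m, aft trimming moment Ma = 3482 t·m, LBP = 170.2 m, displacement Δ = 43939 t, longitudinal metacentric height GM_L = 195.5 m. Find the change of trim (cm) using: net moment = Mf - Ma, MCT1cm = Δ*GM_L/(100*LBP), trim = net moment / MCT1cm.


Formula: net trimming moment = Mf - Ma; MCT1cm = Δ*GM_L/(100*LBP); trim = net moment / MCT1cm
Step 1 — net trimming moment = 2260 - 3482 = -1222 t·m
Step 2 — MCT1cm = 43939 * 195.5 / (100 * 170.2) = 504.7047 t·m/cm
Step 3 — trim = -1222 / 504.7047 ≈ -2.4212 cm (5 s.f.)

-2.4212 cm


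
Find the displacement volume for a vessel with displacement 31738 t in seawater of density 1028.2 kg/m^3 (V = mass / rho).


Formula: V = mass / rho
Step 1 — convert tonnes to kg: 31738 t * 1000 = 31738000 kg
Step 2 — V = 31738000 / 1028.2 ≈ 30868 m^3 (5 s.f.)

30868 m^3


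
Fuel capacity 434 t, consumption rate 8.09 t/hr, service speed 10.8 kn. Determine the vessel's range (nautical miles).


Formula: endurance = fuel / rate; range = endurance * speed
Step 1 — endurance = 434 / 8.09 = 53.6465 hours
Step 2 — range = 53.6465 * 10.8 ≈ 579.38 nautical miles (5 s.f.)

579.38 NM


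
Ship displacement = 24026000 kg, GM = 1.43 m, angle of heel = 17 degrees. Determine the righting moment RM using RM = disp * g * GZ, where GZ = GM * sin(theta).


Formula: GZ = GM * sin(theta); RM = disp * g * GZ
Step 1 — GZ = 1.43 * sin(17°) = 1.43 * 0.292372 = 0.418092 m
Step 2 — RM = 24026000 * 9.81 * 0.418092 ≈ 98542000 N·m (5 s.f.)

98542000 N·m


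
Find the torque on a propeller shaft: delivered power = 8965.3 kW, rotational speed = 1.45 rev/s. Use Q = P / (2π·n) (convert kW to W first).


Formula: Q = P_W / (2 * pi * n)
Step 1 — P_W = 8965.3 kW * 1000 = 8965300.0 W
Step 2 — 2 * pi * n = 2 * pi * 1.45 = 9.110619
Step 3 — Q = 8965300.0 / 9.110619 ≈ 984050 N·m (5 s.f.)

984050 N·m


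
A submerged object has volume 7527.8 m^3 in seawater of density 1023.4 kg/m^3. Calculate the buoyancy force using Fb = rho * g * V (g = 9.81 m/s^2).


Formula: Fb = rho * g * V
Substituting: Fb = 1023.4 * 9.81 * 7527.8
Intermediate: 1023.4 * 9.81 = 10039.554
Result: Fb = 10039.554 * 7527.8 ≈ 75576000 N (5 s.f.)

75576000 N


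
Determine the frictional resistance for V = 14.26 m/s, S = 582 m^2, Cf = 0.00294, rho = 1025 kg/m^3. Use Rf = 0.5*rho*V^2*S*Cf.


Formula: Rf = 0.5 * rho * V^2 * S * Cf
Step 1 — V^2 = 14.26^2 = 203.3476
Step 2 — 0.5 * rho * V^2 = 0.5 * 1025 * 203.3476 = 104215.645
Step 3 — Rf = 104215.645 * 582 * 0.00294 ≈ 178320 N (5 s.f.)

178320 N


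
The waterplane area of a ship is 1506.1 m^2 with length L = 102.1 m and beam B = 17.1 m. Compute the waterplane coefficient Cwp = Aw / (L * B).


Formula: Cwp = Aw / (L * B)
Step 1 — L * B = 102.1 * 17.1 = 1745.91 m^2
Step 2 — Cwp = 1506.1 / 1745.91 ≈ 0.86264 (5 s.f.)

0.86264


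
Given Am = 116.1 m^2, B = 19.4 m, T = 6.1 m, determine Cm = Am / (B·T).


Formula: Cm = Am / (B * T)
Step 1 — B * T = 19.4 * 6.1 = 118.34 m^2
Step 2 — Cm = 116.1 / 118.34 ≈ 0.98107 (5 s.f.)

0.98107


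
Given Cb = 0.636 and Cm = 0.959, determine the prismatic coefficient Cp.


Formula: Cp = Cb / Cm
Substituting: Cp = 0.636 / 0.959
Result: Cp ≈ 0.66319 (5 s.f.)

0.66319


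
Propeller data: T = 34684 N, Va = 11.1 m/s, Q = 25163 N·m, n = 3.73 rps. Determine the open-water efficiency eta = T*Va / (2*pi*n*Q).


Formula: eta = T * Va / (2 * pi * n * Q)
Step 1 — numerator = T * Va = 34684 * 11.1 = 384992.4
Step 2 — 2 * pi * n = 2 * pi * 3.73 = 23.436281
Step 3 — denominator = 23.436281 * 25163 = 589727.14
Step 4 — eta = 384992.4 / 589727.14 ≈ 0.65283 (5 s.f.)

0.65283


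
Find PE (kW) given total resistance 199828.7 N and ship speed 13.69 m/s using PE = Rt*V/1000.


Formula: PE = Rt * V / 1000 (kW)
Step 1 — PE (W) = 199828.7 * 13.69 = 2735654.903 W
Step 2 — PE (kW) = 2735654.903 / 1000 ≈ 2735.7 kW (5 s.f.)

2735.7 kW


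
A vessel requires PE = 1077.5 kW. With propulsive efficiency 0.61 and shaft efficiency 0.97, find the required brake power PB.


Formula: PB = PE / (eta_D * eta_S)
Step 1 — combined efficiency = eta_D * eta_S = 0.61 * 0.97 = 0.5917
Step 2 — PB = 1077.5 / 0.5917 ≈ 1821.0 kW (5 s.f.)

1821.0 kW


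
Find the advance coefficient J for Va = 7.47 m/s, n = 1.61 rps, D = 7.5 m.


Formula: J = Va / (n * D)
Step 1 — n * D = 1.61 * 7.5 = 12.075
Step 2 — J = 7.47 / 12.075 ≈ 0.61863 (5 s.f.)

0.61863


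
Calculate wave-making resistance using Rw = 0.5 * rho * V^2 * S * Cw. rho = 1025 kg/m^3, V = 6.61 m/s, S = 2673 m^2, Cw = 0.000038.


Formula: Rw = 0.5 * rho * V^2 * S * Cw
Step 1 — V^2 = 6.61^2 = 43.6921
Step 2 — 0.5 * rho * V^2 = 0.5 * 1025 * 43.6921 = 22392.20125
Step 3 — Rw = 22392.20125 * 2673 * 0.000038 ≈ 2274.5 N (5 s.f.)

2274.5 N


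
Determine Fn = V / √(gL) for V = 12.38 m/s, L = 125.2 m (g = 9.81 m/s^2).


Formula: Fn = V / sqrt(g * L)
Step 1 — g * L = 9.81 * 125.2 = 1228.212
Step 2 — sqrt(g * L) = sqrt(1228.212) = 35.045856
Step 3 — Fn = 12.38 / 35.045856 ≈ 0.35325 (5 s.f.)

0.35325


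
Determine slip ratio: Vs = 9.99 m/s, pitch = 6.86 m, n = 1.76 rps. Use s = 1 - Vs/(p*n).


Formula: s = 1 - Vs / (p * n)
Step 1 — p * n = 6.86 * 1.76 = 12.0736
Step 2 — Vs / (p*n) = 9.99 / 12.0736 = 0.827425 (6 d.p.)
Step 3 — s = 1 - 0.827425 = 0.172575

0.172575


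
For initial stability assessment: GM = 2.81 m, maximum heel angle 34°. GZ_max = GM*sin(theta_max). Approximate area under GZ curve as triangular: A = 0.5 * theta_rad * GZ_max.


Formula: GZ_max = GM * sin(theta); Area = 0.5 * theta_rad * GZ_max
Step 1 — GZ_max = 2.81 * sin(34°) = 2.81 * 0.559193 = 1.571332 m
Step 2 — theta_rad = 34 * pi/180 = 0.593412 rad
Step 3 — Area = 0.5 * 0.593412 * 1.571332 ≈ 0.46622 m·rad (5 s.f.)

0.46622 m·rad


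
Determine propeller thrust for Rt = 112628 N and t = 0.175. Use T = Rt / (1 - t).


Formula: T = Rt / (1 - t)
Step 1 — (1 - t) = 1 - 0.175 = 0.825
Step 2 — T = 112628 / 0.825 ≈ 136520 N (5 s.f.)

136520 N


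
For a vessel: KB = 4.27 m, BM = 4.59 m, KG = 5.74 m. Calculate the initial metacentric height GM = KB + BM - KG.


Formula: GM = KB + BM - KG
Step 1 — KM = KB + BM = 4.27 + 4.59 = 8.86 m
Step 2 — GM = KM - KG = 8.86 - 5.74 = 3.12 m

3.12 m


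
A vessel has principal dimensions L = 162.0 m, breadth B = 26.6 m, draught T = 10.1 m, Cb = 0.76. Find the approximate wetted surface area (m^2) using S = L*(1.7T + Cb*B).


Formula: S = 1.7*L*T + V/T with V = Cb*L*B*T, i.e. S = L * (1.7*T + Cb*B)
Step 1 — 1.7*T = 1.7 * 10.1 = 17.17 m
Step 2 — Cb*B = 0.76 * 26.6 = 20.216 m
Step 3 — 1.7*T + Cb*B = 17.17 + 20.216 = 37.386 m
Step 4 — S = 162.0 * 37.386 ≈ 6056.5 m^2 (5 s.f.)

6056.5 m^2


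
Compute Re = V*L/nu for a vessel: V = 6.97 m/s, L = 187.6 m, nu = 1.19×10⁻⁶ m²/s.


Formula: Re = V * L / nu
Step 1 — V * L = 6.97 * 187.6 = 1307.572 m^2/s
Step 2 — Re = 1307.572 / 1.19e-6 = 1.10e+09

1.10e+09


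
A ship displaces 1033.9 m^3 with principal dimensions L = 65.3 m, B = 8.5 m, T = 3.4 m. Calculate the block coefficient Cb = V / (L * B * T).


Formula: Cb = V / (L * B * T)
Step 1 — L * B * T = 65.3 * 8.5 * 3.4 = 1887.17 m^3
Step 2 — Cb = 1033.9 / 1887.17 ≈ 0.54786 (5 s.f.)

0.54786


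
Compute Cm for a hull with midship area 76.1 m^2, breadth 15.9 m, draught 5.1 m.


Formula: Cm = Am / (B * T)
Step 1 — B * T = 15.9 * 5.1 = 81.09 m^2
Step 2 — Cm = 76.1 / 81.09 ≈ 0.93846 (5 s.f.)

0.93846


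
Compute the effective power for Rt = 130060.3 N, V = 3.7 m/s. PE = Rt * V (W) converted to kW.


Formula: PE = Rt * V / 1000 (kW)
Step 1 — PE (W) = 130060.3 * 3.7 = 481223.11 W
Step 2 — PE (kW) = 481223.11 / 1000 ≈ 481.22 kW (5 s.f.)

481.22 kW


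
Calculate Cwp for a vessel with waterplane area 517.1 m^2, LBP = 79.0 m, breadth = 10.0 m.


Formula: Cwp = Aw / (L * B)
Step 1 — L * B = 79.0 * 10.0 = 790.0 m^2
Step 2 — Cwp = 517.1 / 790.0 ≈ 0.65456 (5 s.f.)

0.65456


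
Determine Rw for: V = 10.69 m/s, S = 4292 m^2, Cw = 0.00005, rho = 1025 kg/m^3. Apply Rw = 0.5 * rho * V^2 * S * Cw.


Formula: Rw = 0.5 * rho * V^2 * S * Cw
Step 1 — V^2 = 10.69^2 = 114.2761
Step 2 — 0.5 * rho * V^2 = 0.5 * 1025 * 114.2761 = 58566.50125
Step 3 — Rw = 58566.50125 * 4292 * 0.00005 ≈ 12568 N (5 s.f.)

12568 N


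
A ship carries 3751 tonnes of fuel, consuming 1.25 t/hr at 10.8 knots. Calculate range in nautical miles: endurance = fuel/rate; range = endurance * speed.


Formula: endurance = fuel / rate; range = endurance * speed
Step 1 — endurance = 3751 / 1.25 = 3000.8 hours
Step 2 — range = 3000.8 * 10.8 ≈ 32409 nautical miles (5 s.f.)

32409 NM


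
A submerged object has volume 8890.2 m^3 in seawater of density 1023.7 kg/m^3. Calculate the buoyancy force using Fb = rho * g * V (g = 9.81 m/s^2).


Formula: Fb = rho * g * V
Substituting: Fb = 1023.7 * 9.81 * 8890.2
Intermediate: 1023.7 * 9.81 = 10042.497
Result: Fb = 10042.497 * 8890.2 ≈ 89280000 N (5 s.f.)

89280000 N


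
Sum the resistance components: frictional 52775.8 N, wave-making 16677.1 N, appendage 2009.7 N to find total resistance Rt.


Formula: Rt = Rf + Rw + Ra
Substituting: Rt = 52775.8 + 16677.1 + 2009.7
Result: Rt = 71462.6 N

71462.6 N


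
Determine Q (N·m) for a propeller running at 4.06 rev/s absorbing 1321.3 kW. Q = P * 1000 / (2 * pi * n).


Formula: Q = P_W / (2 * pi * n)
Step 1 — P_W = 1321.3 kW * 1000 = 1321300.0 W
Step 2 — 2 * pi * n = 2 * pi * 4.06 = 25.509732
Step 3 — Q = 1321300.0 / 25.509732 ≈ 51796 N·m (5 s.f.)

51796 N·m


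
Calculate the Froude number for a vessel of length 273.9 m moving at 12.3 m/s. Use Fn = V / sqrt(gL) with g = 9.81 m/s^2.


Formula: Fn = V / sqrt(g * L)
Step 1 — g * L = 9.81 * 273.9 = 2686.959
Step 2 — sqrt(g * L) = sqrt(2686.959) = 51.835885
Step 3 — Fn = 12.3 / 51.835885 ≈ 0.23729 (5 s.f.)

0.23729


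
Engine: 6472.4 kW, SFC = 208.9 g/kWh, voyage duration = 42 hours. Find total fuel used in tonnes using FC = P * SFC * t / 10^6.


Formula: FC (tonnes) = P * SFC * t / 1,000,000
Step 1 — P * SFC * t = 6472.4 * 208.9 * 42 = 56787543.12 g
Step 2 — FC (tonnes) = 56787543.12 / 1,000,000 ≈ 56.788 tonnes (5 s.f.)

56.788 tonnes


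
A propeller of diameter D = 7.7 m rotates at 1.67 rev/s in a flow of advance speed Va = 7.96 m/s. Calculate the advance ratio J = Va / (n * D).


Formula: J = Va / (n * D)
Step 1 — n * D = 1.67 * 7.7 = 12.859
Step 2 — J = 7.96 / 12.859 ≈ 0.61902 (5 s.f.)

0.61902


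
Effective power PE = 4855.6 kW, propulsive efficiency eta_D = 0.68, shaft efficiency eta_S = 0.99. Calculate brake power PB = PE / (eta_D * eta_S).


Formula: PB = PE / (eta_D * eta_S)
Step 1 — combined efficiency = eta_D * eta_S = 0.68 * 0.99 = 0.6732
Step 2 — PB = 4855.6 / 0.6732 ≈ 7212.7 kW (5 s.f.)

7212.7 kW


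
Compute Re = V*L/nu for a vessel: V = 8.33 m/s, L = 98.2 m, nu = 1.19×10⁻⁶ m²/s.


Formula: Re = V * L / nu
Step 1 — V * L = 8.33 * 98.2 = 818.006 m^2/s
Step 2 — Re = 818.006 / 1.19e-6 = 6.87e+08

6.87e+08


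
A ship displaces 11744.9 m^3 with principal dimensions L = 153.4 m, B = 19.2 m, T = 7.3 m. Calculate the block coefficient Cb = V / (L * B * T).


Formula: Cb = V / (L * B * T)
Step 1 — L * B * T = 153.4 * 19.2 * 7.3 = 21500.544 m^3
Step 2 — Cb = 11744.9 / 21500.544 ≈ 0.54626 (5 s.f.)

0.54626


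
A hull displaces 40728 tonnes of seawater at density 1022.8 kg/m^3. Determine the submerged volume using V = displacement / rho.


Formula: V = mass / rho
Step 1 — convert tonnes to kg: 40728 t * 1000 = 40728000 kg
Step 2 — V = 40728000 / 1022.8 ≈ 39820 m^3 (5 s.f.)

39820 m^3


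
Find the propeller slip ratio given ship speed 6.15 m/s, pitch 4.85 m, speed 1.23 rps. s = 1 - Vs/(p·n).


Formula: s = 1 - Vs / (p * n)
Step 1 — p * n = 4.85 * 1.23 = 5.9655
Step 2 — Vs / (p*n) = 6.15 / 5.9655 = 1.030928 (6 d.p.)
Step 3 — s = 1 - 1.030928 = -0.030928

-0.030928


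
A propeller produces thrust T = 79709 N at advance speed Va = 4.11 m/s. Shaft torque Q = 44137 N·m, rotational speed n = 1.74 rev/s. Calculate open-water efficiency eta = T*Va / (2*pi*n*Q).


Formula: eta = T * Va / (2 * pi * n * Q)
Step 1 — numerator = T * Va = 79709 * 4.11 = 327603.99
Step 2 — 2 * pi * n = 2 * pi * 1.74 = 10.932742
Step 3 — denominator = 10.932742 * 44137 = 482538.43
Step 4 — eta = 327603.99 / 482538.43 ≈ 0.67892 (5 s.f.)

0.67892


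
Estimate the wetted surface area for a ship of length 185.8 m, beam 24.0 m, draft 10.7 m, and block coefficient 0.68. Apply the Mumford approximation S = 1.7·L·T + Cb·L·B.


Formula: S = 1.7*L*T + V/T with V = Cb*L*B*T, i.e. S = L * (1.7*T + Cb*B)
Step 1 — 1.7*T = 1.7 * 10.7 = 18.19 m
Step 2 — Cb*B = 0.68 * 24.0 = 16.32 m
Step 3 — 1.7*T + Cb*B = 18.19 + 16.32 = 34.51 m
Step 4 — S = 185.8 * 34.51 ≈ 6412.0 m^2 (5 s.f.)

6412.0 m^2


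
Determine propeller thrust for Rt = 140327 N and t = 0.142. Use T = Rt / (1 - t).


Formula: T = Rt / (1 - t)
Step 1 — (1 - t) = 1 - 0.142 = 0.858
Step 2 — T = 140327 / 0.858 ≈ 163550 N (5 s.f.)

163550 N


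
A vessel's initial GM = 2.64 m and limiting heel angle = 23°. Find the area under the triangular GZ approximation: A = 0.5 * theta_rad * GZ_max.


Formula: GZ_max = GM * sin(theta); Area = 0.5 * theta_rad * GZ_max
Step 1 — GZ_max = 2.64 * sin(23°) = 2.64 * 0.390731 = 1.03153 m
Step 2 — theta_rad = 23 * pi/180 = 0.401426 rad
Step 3 — Area = 0.5 * 0.401426 * 1.03153 ≈ 0.20704 m·rad (5 s.f.)

0.20704 m·rad


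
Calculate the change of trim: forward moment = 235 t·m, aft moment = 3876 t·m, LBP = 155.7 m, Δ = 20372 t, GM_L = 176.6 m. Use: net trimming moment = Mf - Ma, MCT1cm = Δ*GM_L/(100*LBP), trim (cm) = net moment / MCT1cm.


Formula: net trimming moment = Mf - Ma; MCT1cm = Δ*GM_L/(100*LBP); trim = net moment / MCT1cm
Step 1 — net trimming moment = 235 - 3876 = -3641 t·m
Step 2 — MCT1cm = 20372 * 176.6 / (100 * 155.7) = 231.0658 t·m/cm
Step 3 — trim = -3641 / 231.0658 ≈ -15.757 cm (5 s.f.)

-15.757 cm


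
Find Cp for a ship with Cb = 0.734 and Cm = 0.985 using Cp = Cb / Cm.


Formula: Cp = Cb / Cm
Substituting: Cp = 0.734 / 0.985
Result: Cp ≈ 0.74518 (5 s.f.)

0.74518


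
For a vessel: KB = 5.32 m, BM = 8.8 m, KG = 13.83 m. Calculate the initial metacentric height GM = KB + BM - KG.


Formula: GM = KB + BM - KG
Step 1 — KM = KB + BM = 5.32 + 8.8 = 14.12 m
Step 2 — GM = KM - KG = 14.12 - 13.83 = 0.29 m

0.29 m


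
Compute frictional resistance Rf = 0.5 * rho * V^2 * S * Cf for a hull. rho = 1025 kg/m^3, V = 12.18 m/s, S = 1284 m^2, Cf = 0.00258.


Formula: Rf = 0.5 * rho * V^2 * S * Cf
Step 1 — V^2 = 12.18^2 = 148.3524
Step 2 — 0.5 * rho * V^2 = 0.5 * 1025 * 148.3524 = 76030.605
Step 3 — Rf = 76030.605 * 1284 * 0.00258 ≈ 251870 N (5 s.f.)

251870 N


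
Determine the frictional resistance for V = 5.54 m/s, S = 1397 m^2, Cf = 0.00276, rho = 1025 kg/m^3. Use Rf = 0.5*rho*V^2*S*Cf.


Formula: Rf = 0.5 * rho * V^2 * S * Cf
Step 1 — V^2 = 5.54^2 = 30.6916
Step 2 — 0.5 * rho * V^2 = 0.5 * 1025 * 30.6916 = 15729.445
Step 3 — Rf = 15729.445 * 1397 * 0.00276 ≈ 60648 N (5 s.f.)

60648 N


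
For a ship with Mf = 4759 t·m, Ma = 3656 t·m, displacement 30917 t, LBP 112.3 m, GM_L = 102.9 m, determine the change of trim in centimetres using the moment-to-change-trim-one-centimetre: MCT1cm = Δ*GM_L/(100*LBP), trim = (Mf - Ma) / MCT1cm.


Formula: net trimming moment = Mf - Ma; MCT1cm = Δ*GM_L/(100*LBP); trim = net moment / MCT1cm
Step 1 — net trimming moment = 4759 - 3656 = 1103 t·m
Step 2 — MCT1cm = 30917 * 102.9 / (100 * 112.3) = 283.2911 t·m/cm
Step 3 — trim = 1103 / 283.2911 ≈ 3.8935 cm (5 s.f.)

3.8935 cm


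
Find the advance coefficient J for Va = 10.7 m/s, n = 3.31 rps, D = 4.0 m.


Formula: J = Va / (n * D)
Step 1 — n * D = 3.31 * 4.0 = 13.24
Step 2 — J = 10.7 / 13.24 ≈ 0.80816 (5 s.f.)

0.80816


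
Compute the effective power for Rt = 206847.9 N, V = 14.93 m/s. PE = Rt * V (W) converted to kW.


Formula: PE = Rt * V / 1000 (kW)
Step 1 — PE (W) = 206847.9 * 14.93 = 3088239.147 W
Step 2 — PE (kW) = 3088239.147 / 1000 ≈ 3088.2 kW (5 s.f.)

3088.2 kW


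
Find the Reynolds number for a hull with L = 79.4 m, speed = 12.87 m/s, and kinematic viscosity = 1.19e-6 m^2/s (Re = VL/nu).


Formula: Re = V * L / nu
Step 1 — V * L = 12.87 * 79.4 = 1021.878 m^2/s
Step 2 — Re = 1021.878 / 1.19e-6 = 8.59e+08

8.59e+08


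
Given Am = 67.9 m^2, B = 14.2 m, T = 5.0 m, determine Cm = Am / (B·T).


Formula: Cm = Am / (B * T)
Step 1 — B * T = 14.2 * 5.0 = 71.0 m^2
Step 2 — Cm = 67.9 / 71.0 ≈ 0.95634 (5 s.f.)

0.95634


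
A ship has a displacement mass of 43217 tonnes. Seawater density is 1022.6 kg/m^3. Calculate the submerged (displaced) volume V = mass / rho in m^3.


Formula: V = mass / rho
Step 1 — convert tonnes to kg: 43217 t * 1000 = 43217000 kg
Step 2 — V = 43217000 / 1022.6 ≈ 42262 m^3 (5 s.f.)

42262 m^3


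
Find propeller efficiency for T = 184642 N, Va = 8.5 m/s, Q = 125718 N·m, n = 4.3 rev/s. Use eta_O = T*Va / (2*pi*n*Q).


Formula: eta = T * Va / (2 * pi * n * Q)
Step 1 — numerator = T * Va = 184642 * 8.5 = 1569457.0
Step 2 — 2 * pi * n = 2 * pi * 4.3 = 27.017697
Step 3 — denominator = 27.017697 * 125718 = 3396610.83
Step 4 — eta = 1569457.0 / 3396610.83 ≈ 0.46207 (5 s.f.)

0.46207


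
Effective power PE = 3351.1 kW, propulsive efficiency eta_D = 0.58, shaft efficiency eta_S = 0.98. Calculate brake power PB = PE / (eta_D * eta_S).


Formula: PB = PE / (eta_D * eta_S)
Step 1 — combined efficiency = eta_D * eta_S = 0.58 * 0.98 = 0.5684
Step 2 — PB = 3351.1 / 0.5684 ≈ 5895.7 kW (5 s.f.)

5895.7 kW


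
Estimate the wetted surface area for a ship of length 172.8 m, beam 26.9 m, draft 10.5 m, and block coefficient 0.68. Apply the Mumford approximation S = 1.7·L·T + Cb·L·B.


Formula: S = 1.7*L*T + V/T with V = Cb*L*B*T, i.e. S = L * (1.7*T + Cb*B)
Step 1 — 1.7*T = 1.7 * 10.5 = 17.85 m
Step 2 — Cb*B = 0.68 * 26.9 = 18.292 m
Step 3 — 1.7*T + Cb*B = 17.85 + 18.292 = 36.142 m
Step 4 — S = 172.8 * 36.142 ≈ 6245.3 m^2 (5 s.f.)

6245.3 m^2


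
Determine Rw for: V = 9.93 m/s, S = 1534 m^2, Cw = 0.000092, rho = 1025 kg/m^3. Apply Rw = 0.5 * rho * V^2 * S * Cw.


Formula: Rw = 0.5 * rho * V^2 * S * Cw
Step 1 — V^2 = 9.93^2 = 98.6049
Step 2 — 0.5 * rho * V^2 = 0.5 * 1025 * 98.6049 = 50535.01125
Step 3 — Rw = 50535.01125 * 1534 * 0.000092 ≈ 7131.9 N (5 s.f.)

7131.9 N


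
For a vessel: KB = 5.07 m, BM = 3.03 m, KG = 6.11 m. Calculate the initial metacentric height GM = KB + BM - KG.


Formula: GM = KB + BM - KG
Step 1 — KM = KB + BM = 5.07 + 3.03 = 8.1 m
Step 2 — GM = KM - KG = 8.1 - 6.11 = 1.99 m

1.99 m


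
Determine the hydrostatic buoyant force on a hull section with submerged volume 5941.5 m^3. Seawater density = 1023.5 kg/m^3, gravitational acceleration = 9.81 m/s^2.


Formula: Fb = rho * g * V
Substituting: Fb = 1023.5 * 9.81 * 5941.5
Intermediate: 1023.5 * 9.81 = 10040.535
Result: Fb = 10040.535 * 5941.5 ≈ 59656000 N (5 s.f.)

59656000 N


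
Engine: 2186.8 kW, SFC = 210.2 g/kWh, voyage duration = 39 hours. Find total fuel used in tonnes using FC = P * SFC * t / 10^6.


Formula: FC (tonnes) = P * SFC * t / 1,000,000
Step 1 — P * SFC * t = 2186.8 * 210.2 * 39 = 17926949.04 g
Step 2 — FC (tonnes) = 17926949.04 / 1,000,000 ≈ 17.927 tonnes (5 s.f.)

17.927 tonnes


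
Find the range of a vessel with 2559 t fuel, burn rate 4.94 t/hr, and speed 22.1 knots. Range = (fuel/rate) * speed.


Formula: endurance = fuel / rate; range = endurance * speed
Step 1 — endurance = 2559 / 4.94 = 518.0162 hours
Step 2 — range = 518.0162 * 22.1 ≈ 11448 nautical miles (5 s.f.)

11448 NM


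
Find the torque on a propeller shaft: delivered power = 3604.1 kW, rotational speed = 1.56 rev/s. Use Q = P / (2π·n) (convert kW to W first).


Formula: Q = P_W / (2 * pi * n)
Step 1 — P_W = 3604.1 kW * 1000 = 3604100.0 W
Step 2 — 2 * pi * n = 2 * pi * 1.56 = 9.801769
Step 3 — Q = 3604100.0 / 9.801769 ≈ 367700 N·m (5 s.f.)

367700 N·m


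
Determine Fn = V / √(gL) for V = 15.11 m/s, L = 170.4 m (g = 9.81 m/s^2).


Formula: Fn = V / sqrt(g * L)
Step 1 — g * L = 9.81 * 170.4 = 1671.624
Step 2 — sqrt(g * L) = sqrt(1671.624) = 40.885499
Step 3 — Fn = 15.11 / 40.885499 ≈ 0.36957 (5 s.f.)

0.36957


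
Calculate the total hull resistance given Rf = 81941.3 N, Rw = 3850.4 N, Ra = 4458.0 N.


Formula: Rt = Rf + Rw + Ra
Substituting: Rt = 81941.3 + 3850.4 + 4458.0
Result: Rt = 90249.7 N

90249.7 N


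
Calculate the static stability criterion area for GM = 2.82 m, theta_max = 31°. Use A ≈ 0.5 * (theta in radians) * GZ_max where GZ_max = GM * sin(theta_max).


Formula: GZ_max = GM * sin(theta); Area = 0.5 * theta_rad * GZ_max
Step 1 — GZ_max = 2.82 * sin(31°) = 2.82 * 0.515038 = 1.452407 m
Step 2 — theta_rad = 31 * pi/180 = 0.541052 rad
Step 3 — Area = 0.5 * 0.541052 * 1.452407 ≈ 0.39291 m·rad (5 s.f.)

0.39291 m·rad


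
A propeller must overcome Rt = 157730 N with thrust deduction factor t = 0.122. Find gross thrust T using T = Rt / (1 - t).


Formula: T = Rt / (1 - t)
Step 1 — (1 - t) = 1 - 0.122 = 0.878
Step 2 — T = 157730 / 0.878 ≈ 179650 N (5 s.f.)

179650 N


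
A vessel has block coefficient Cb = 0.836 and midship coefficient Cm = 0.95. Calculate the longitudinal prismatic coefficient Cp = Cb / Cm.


Formula: Cp = Cb / Cm
Substituting: Cp = 0.836 / 0.95
Result: Cp ≈ 0.88000 (5 s.f.)

0.88000


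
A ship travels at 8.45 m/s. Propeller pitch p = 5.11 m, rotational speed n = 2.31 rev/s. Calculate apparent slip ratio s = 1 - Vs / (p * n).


Formula: s = 1 - Vs / (p * n)
Step 1 — p * n = 5.11 * 2.31 = 11.8041
Step 2 — Vs / (p*n) = 8.45 / 11.8041 = 0.715853 (6 d.p.)
Step 3 — s = 1 - 0.715853 = 0.284147

0.284147


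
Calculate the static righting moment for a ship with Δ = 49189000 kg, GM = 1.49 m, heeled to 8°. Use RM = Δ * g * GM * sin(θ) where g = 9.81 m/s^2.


Formula: GZ = GM * sin(theta); RM = disp * g * GZ
Step 1 — GZ = 1.49 * sin(8°) = 1.49 * 0.139173 = 0.207368 m
Step 2 — RM = 49189000 * 9.81 * 0.207368 ≈ 100060000 N·m (5 s.f.)

100060000 N·m


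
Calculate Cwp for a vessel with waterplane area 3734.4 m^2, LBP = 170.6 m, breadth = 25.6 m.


Formula: Cwp = Aw / (L * B)
Step 1 — L * B = 170.6 * 25.6 = 4367.36 m^2
Step 2 — Cwp = 3734.4 / 4367.36 ≈ 0.85507 (5 s.f.)

0.85507


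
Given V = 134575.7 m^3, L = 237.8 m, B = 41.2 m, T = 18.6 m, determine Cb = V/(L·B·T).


Formula: Cb = V / (L * B * T)
Step 1 — L * B * T = 237.8 * 41.2 * 18.6 = 182230.896 m^3
Step 2 — Cb = 134575.7 / 182230.896 ≈ 0.73849 (5 s.f.)

0.73849


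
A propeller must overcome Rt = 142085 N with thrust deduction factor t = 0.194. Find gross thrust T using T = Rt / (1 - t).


Formula: T = Rt / (1 - t)
Step 1 — (1 - t) = 1 - 0.194 = 0.806
Step 2 — T = 142085 / 0.806 ≈ 176280 N (5 s.f.)

176280 N


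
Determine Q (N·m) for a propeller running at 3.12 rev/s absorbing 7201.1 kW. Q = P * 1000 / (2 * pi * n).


Formula: Q = P_W / (2 * pi * n)
Step 1 — P_W = 7201.1 kW * 1000 = 7201100.0 W
Step 2 — 2 * pi * n = 2 * pi * 3.12 = 19.603538
Step 3 — Q = 7201100.0 / 19.603538 ≈ 367340 N·m (5 s.f.)

367340 N·m


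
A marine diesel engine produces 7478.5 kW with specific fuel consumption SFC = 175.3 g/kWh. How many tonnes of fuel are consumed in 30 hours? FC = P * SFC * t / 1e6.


Formula: FC (tonnes) = P * SFC * t / 1,000,000
Step 1 — P * SFC * t = 7478.5 * 175.3 * 30 = 39329431.5 g
Step 2 — FC (tonnes) = 39329431.5 / 1,000,000 ≈ 39.329 tonnes (5 s.f.)

39.329 tonnes


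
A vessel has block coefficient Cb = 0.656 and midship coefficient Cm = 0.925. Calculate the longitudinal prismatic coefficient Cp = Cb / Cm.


Formula: Cp = Cb / Cm
Substituting: Cp = 0.656 / 0.925
Result: Cp ≈ 0.70919 (5 s.f.)

0.70919


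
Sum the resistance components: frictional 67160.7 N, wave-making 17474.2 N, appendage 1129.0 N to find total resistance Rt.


Formula: Rt = Rf + Rw + Ra
Substituting: Rt = 67160.7 + 17474.2 + 1129.0
Result: Rt = 85763.9 N

85763.9 N


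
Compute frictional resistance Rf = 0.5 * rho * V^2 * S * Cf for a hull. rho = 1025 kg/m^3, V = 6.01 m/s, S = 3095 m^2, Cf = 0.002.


Formula: Rf = 0.5 * rho * V^2 * S * Cf
Step 1 — V^2 = 6.01^2 = 36.1201
Step 2 — 0.5 * rho * V^2 = 0.5 * 1025 * 36.1201 = 18511.55125
Step 3 — Rf = 18511.55125 * 3095 * 0.002 ≈ 114590 N (5 s.f.)

114590 N


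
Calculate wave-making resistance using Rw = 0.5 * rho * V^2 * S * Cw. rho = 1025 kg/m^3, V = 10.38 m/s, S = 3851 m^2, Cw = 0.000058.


Formula: Rw = 0.5 * rho * V^2 * S * Cw
Step 1 — V^2 = 10.38^2 = 107.7444
Step 2 — 0.5 * rho * V^2 = 0.5 * 1025 * 107.7444 = 55219.005
Step 3 — Rw = 55219.005 * 3851 * 0.000058 ≈ 12334 N (5 s.f.)

12334 N


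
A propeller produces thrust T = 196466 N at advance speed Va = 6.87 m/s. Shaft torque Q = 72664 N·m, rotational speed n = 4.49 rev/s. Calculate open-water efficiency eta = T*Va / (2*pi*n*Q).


Formula: eta = T * Va / (2 * pi * n * Q)
Step 1 — numerator = T * Va = 196466 * 6.87 = 1349721.42
Step 2 — 2 * pi * n = 2 * pi * 4.49 = 28.211502
Step 3 — denominator = 28.211502 * 72664 = 2049960.58
Step 4 — eta = 1349721.42 / 2049960.58 ≈ 0.65841 (5 s.f.)

0.65841


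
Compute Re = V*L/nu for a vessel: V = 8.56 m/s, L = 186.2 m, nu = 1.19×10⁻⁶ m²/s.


Formula: Re = V * L / nu
Step 1 — V * L = 8.56 * 186.2 = 1593.872 m^2/s
Step 2 — Re = 1593.872 / 1.19e-6 = 1.34e+09

1.34e+09
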